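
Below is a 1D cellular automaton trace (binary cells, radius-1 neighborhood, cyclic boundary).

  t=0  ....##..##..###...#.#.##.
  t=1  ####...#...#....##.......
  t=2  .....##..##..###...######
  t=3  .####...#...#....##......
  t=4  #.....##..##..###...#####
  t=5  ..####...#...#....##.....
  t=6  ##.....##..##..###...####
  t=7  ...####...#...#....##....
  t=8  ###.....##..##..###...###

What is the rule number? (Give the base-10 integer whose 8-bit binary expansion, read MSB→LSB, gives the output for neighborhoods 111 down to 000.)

  nb ###: next=.  (t=0,i=13, bit7=0)
  nb ##.: next=.  (t=0,i=5, bit6=0)
  nb #.#: next=.  (t=0,i=19, bit5=0)
  nb #..: next=.  (t=0,i=6, bit4=0)
  nb .##: next=.  (t=0,i=4, bit3=0)
  nb .#.: next=.  (t=0,i=18, bit2=0)
  nb ..#: next=#  (t=0,i=3, bit1=1)
  nb ...: next=#  (t=0,i=0, bit0=1)
  bits 00000011 = 3

3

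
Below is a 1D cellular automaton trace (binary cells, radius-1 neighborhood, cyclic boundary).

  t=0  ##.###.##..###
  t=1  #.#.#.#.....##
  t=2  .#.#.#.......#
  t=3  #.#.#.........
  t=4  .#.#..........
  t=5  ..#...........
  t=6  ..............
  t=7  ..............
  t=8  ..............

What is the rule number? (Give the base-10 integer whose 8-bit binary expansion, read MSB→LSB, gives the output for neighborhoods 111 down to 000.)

160

  [7] ### => #  t=0,i=0
  [6] ##. => .  t=0,i=1
  [5] #.# => #  t=0,i=2
  [4] #.. => .  t=0,i=9
  [3] .## => .  t=0,i=3
  [2] .#. => .  t=1,i=2
  [1] ..# => .  t=0,i=10
  [0] ... => .  t=1,i=8
  bits 10100000 = 160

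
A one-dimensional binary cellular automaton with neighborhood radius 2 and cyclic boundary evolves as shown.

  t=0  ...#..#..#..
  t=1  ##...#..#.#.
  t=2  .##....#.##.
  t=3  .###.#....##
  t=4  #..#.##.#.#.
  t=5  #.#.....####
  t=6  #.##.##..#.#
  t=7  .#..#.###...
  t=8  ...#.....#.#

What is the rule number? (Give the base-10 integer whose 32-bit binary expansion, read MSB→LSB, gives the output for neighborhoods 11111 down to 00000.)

  ##### -> .   bit 31 = 0  t=5,i=10
  ####. -> #   bit 30 = 1  t=5,i=11
  ###.# -> #   bit 29 = 1  t=3,i=3
  ###.. -> .   bit 28 = 0  t=7,i=8
  ##.## -> #   bit 27 = 1  t=3,i=0
  ##.#. -> .   bit 26 = 0  t=3,i=4
  ##..# -> #   bit 25 = 1  t=2,i=11
  ##... -> #   bit 24 = 1  t=1,i=2
  #.### -> .   bit 23 = 0  t=3,i=1
  #.##. -> .   bit 22 = 0  t=1,i=0
  #.#.# -> #   bit 21 = 1  t=1,i=10
  #.#.. -> #   bit 20 = 1  t=3,i=5
  #..## -> .   bit 19 = 0  t=2,i=0
  #..#. -> #   bit 18 = 1  t=0,i=5
  #...# -> .   bit 17 = 0  t=1,i=3
  #.... -> .   bit 16 = 0  t=0,i=11
  .#### -> #   bit 15 = 1  t=5,i=9
  .###. -> .   bit 14 = 0  t=3,i=2
  .##.# -> .   bit 13 = 0  t=3,i=11
  .##.. -> #   bit 12 = 1  t=1,i=1
  .#.## -> .   bit 11 = 0  t=1,i=11
  .#.#. -> #   bit 10 = 1  t=1,i=9
  .#..# -> .   bit 9 = 0  t=0,i=4
  .#... -> #   bit 8 = 1  t=0,i=10
  ..### -> .   bit 7 = 0  t=5,i=8
  ..##. -> #   bit 6 = 1  t=2,i=1
  ..#.# -> .   bit 5 = 0  t=1,i=8
  ..#.. -> .   bit 4 = 0  t=0,i=3
  ...## -> .   bit 3 = 0  t=3,i=9
  ...#. -> .   bit 2 = 0  t=0,i=2
  ....# -> #   bit 1 = 1  t=0,i=1
  ..... -> #   bit 0 = 1  t=0,i=0
  bits 01101011001101001001010101000011 = 1798608195

1798608195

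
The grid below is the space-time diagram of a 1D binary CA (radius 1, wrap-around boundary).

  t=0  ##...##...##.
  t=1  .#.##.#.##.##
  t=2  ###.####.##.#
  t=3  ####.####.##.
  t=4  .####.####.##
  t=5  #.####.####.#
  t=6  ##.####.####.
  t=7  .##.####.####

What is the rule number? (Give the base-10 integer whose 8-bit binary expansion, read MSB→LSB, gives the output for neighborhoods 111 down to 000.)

231

  ### -> #   bit 7 = 1  t=2,i=0
  ##. -> #   bit 6 = 1  t=0,i=1
  #.# -> #   bit 5 = 1  t=0,i=12
  #.. -> .   bit 4 = 0  t=0,i=2
  .## -> .   bit 3 = 0  t=0,i=0
  .#. -> #   bit 2 = 1  t=1,i=1
  ..# -> #   bit 1 = 1  t=0,i=4
  ... -> #   bit 0 = 1  t=0,i=3
  bits 11100111 = 231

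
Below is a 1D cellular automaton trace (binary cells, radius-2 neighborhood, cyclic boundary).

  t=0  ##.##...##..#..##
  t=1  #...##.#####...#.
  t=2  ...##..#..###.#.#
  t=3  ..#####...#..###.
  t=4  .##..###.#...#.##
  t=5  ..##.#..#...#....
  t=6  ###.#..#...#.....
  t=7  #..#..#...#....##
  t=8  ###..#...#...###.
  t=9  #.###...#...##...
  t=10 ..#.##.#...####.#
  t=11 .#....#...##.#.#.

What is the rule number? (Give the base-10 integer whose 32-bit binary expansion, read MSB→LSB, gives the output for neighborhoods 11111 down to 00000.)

  nb #####: next=.  (t=1,i=9, bit31=0)
  nb ####.: next=#  (t=0,i=0, bit30=1)
  nb ###.#: next=.  (t=0,i=1, bit29=0)
  nb ###..: next=#  (t=1,i=11, bit28=1)
  nb ##.##: next=.  (t=0,i=2, bit27=0)
  nb ##.#.: next=#  (t=2,i=13, bit26=1)
  nb ##..#: next=#  (t=0,i=10, bit25=1)
  nb ##...: next=#  (t=0,i=5, bit24=1)
  nb #.###: next=#  (t=1,i=7, bit23=1)
  nb #.##.: next=.  (t=0,i=3, bit22=0)
  nb #.#.#: next=#  (t=2,i=14, bit21=1)
  nb #.#..: next=.  (t=1,i=0, bit20=0)
  nb #..##: next=.  (t=0,i=14, bit19=0)
  nb #..#.: next=#  (t=0,i=11, bit18=1)
  nb #...#: next=.  (t=0,i=6, bit17=0)
  nb #....: next=.  (t=5,i=14, bit16=0)
  nb .####: next=.  (t=0,i=16, bit15=0)
  nb .###.: next=.  (t=2,i=11, bit14=0)
  nb .##.#: next=.  (t=1,i=5, bit13=0)
  nb .##..: next=#  (t=0,i=4, bit12=1)
  nb .#.##: next=.  (t=4,i=14, bit11=0)
  nb .#.#.: next=#  (t=1,i=16, bit10=1)
  nb .#..#: next=.  (t=0,i=13, bit9=0)
  nb .#...: next=.  (t=1,i=1, bit8=0)
  nb ..###: next=#  (t=0,i=15, bit7=1)
  nb ..##.: next=#  (t=0,i=8, bit6=1)
  nb ..#.#: next=.  (t=1,i=15, bit5=0)
  nb ..#..: next=.  (t=0,i=12, bit4=0)
  nb ...##: next=#  (t=0,i=7, bit3=1)
  nb ...#.: next=#  (t=1,i=14, bit2=1)
  nb ....#: next=#  (t=5,i=0, bit1=1)
  nb .....: next=.  (t=5,i=15, bit0=0)
  bits 01010111101001000001010011001110 = 1470371022

1470371022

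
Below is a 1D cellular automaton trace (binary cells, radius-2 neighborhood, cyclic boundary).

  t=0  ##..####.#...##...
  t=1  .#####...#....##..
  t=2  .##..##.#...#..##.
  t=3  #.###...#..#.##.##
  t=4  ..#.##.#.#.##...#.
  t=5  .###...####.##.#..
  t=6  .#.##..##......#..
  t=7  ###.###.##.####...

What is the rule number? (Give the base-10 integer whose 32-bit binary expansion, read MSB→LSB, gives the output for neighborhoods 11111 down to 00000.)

330866343

  ##### -> .   bit 31 = 0  t=1,i=3
  ####. -> .   bit 30 = 0  t=0,i=6
  ###.# -> .   bit 29 = 0  t=0,i=7
  ###.. -> #   bit 28 = 1  t=1,i=5
  ##.## -> .   bit 27 = 0  t=3,i=1
  ##.#. -> .   bit 26 = 0  t=0,i=8
  ##..# -> #   bit 25 = 1  t=0,i=2
  ##... -> #   bit 24 = 1  t=0,i=15
  #.### -> #   bit 23 = 1  t=3,i=2
  #.##. -> .   bit 22 = 0  t=3,i=13
  #.#.# -> #   bit 21 = 1  t=4,i=7
  #.#.. -> #   bit 20 = 1  t=0,i=9
  #..## -> #   bit 19 = 1  t=0,i=3
  #..#. -> .   bit 18 = 0  t=3,i=10
  #...# -> .   bit 17 = 0  t=0,i=11
  #.... -> .   bit 16 = 0  t=1,i=11
  .#### -> #   bit 15 = 1  t=0,i=5
  .###. -> .   bit 14 = 0  t=3,i=3
  .##.# -> .   bit 13 = 0  t=2,i=6
  .##.. -> #   bit 12 = 1  t=0,i=1
  .#.## -> #   bit 11 = 1  t=3,i=12
  .#.#. -> #   bit 10 = 1  t=4,i=8
  .#..# -> #   bit 9 = 1  t=2,i=13
  .#... -> .   bit 8 = 0  t=0,i=10
  ..### -> #   bit 7 = 1  t=0,i=4
  ..##. -> .   bit 6 = 0  t=0,i=0
  ..#.# -> #   bit 5 = 1  t=3,i=11
  ..#.. -> .   bit 4 = 0  t=1,i=9
  ...## -> .   bit 3 = 0  t=0,i=12
  ...#. -> #   bit 2 = 1  t=1,i=8
  ....# -> #   bit 1 = 1  t=1,i=12
  ..... -> #   bit 0 = 1  t=6,i=11
  bits 00010011101110001001111010100111 = 330866343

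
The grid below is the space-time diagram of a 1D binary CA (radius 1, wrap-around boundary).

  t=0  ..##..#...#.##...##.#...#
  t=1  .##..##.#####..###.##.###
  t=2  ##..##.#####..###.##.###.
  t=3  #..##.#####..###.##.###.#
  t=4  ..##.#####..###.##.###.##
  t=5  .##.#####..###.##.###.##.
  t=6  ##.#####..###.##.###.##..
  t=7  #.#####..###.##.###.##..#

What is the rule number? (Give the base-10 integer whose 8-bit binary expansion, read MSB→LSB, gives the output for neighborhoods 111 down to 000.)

175

  ### -> #   bit 7 = 1  t=1,i=9
  ##. -> .   bit 6 = 0  t=0,i=3
  #.# -> #   bit 5 = 1  t=0,i=11
  #.. -> .   bit 4 = 0  t=0,i=0
  .## -> #   bit 3 = 1  t=0,i=2
  .#. -> #   bit 2 = 1  t=0,i=6
  ..# -> #   bit 1 = 1  t=0,i=1
  ... -> #   bit 0 = 1  t=0,i=8
  bits 10101111 = 175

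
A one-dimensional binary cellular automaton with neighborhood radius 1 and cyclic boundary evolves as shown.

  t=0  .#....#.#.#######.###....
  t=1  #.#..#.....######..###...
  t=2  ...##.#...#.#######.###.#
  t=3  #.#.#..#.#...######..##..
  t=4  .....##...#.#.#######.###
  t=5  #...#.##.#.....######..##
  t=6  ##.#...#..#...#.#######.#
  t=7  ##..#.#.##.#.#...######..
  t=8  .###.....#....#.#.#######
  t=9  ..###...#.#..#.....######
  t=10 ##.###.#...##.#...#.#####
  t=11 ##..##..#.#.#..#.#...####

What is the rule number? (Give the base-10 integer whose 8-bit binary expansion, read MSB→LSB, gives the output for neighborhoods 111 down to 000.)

  nb ###: next=#  (t=0,i=11, bit7=1)
  nb ##.: next=#  (t=0,i=16, bit6=1)
  nb #.#: next=.  (t=0,i=7, bit5=0)
  nb #..: next=#  (t=0,i=2, bit4=1)
  nb .##: next=.  (t=0,i=10, bit3=0)
  nb .#.: next=.  (t=0,i=1, bit2=0)
  nb ..#: next=#  (t=0,i=0, bit1=1)
  nb ...: next=.  (t=0,i=3, bit0=0)
  bits 11010010 = 210

210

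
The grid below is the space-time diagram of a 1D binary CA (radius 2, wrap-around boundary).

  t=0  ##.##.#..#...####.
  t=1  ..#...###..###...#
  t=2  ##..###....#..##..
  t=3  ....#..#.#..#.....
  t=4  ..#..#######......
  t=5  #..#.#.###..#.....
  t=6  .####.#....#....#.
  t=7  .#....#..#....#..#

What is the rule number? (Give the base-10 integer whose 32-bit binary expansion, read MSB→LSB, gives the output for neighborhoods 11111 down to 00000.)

2299924138

  ##### -> #   bit 31 = 1  t=4,i=7
  ####. -> .   bit 30 = 0  t=0,i=15
  ###.# -> .   bit 29 = 0  t=0,i=16
  ###.. -> .   bit 28 = 0  t=1,i=8
  ##.## -> #   bit 27 = 1  t=0,i=2
  ##.#. -> .   bit 26 = 0  t=0,i=5
  ##..# -> .   bit 25 = 0  t=1,i=9
  ##... -> #   bit 24 = 1  t=1,i=14
  #.### -> .   bit 23 = 0  t=5,i=7
  #.##. -> .   bit 22 = 0  t=0,i=0
  #.#.# -> .   bit 21 = 0  t=5,i=5
  #.#.. -> #   bit 20 = 1  t=0,i=6
  #..## -> .   bit 19 = 0  t=1,i=10
  #..#. -> #   bit 18 = 1  t=0,i=8
  #...# -> #   bit 17 = 1  t=0,i=11
  #.... -> .   bit 16 = 0  t=2,i=8
  .#### -> .   bit 15 = 0  t=0,i=14
  .###. -> .   bit 14 = 0  t=1,i=7
  .##.# -> .   bit 13 = 0  t=0,i=1
  .##.. -> .   bit 12 = 0  t=2,i=1
  .#.## -> #   bit 11 = 1  t=5,i=6
  .#.#. -> #   bit 10 = 1  t=3,i=8
  .#..# -> #   bit 9 = 1  t=0,i=7
  .#... -> .   bit 8 = 0  t=0,i=10
  ..### -> #   bit 7 = 1  t=0,i=13
  ..##. -> .   bit 6 = 0  t=2,i=0
  ..#.# -> #   bit 5 = 1  t=3,i=7
  ..#.. -> .   bit 4 = 0  t=0,i=9
  ...## -> #   bit 3 = 1  t=0,i=12
  ...#. -> .   bit 2 = 0  t=1,i=16
  ....# -> #   bit 1 = 1  t=2,i=9
  ..... -> .   bit 0 = 0  t=3,i=0
  bits 10001001000101100000111010101010 = 2299924138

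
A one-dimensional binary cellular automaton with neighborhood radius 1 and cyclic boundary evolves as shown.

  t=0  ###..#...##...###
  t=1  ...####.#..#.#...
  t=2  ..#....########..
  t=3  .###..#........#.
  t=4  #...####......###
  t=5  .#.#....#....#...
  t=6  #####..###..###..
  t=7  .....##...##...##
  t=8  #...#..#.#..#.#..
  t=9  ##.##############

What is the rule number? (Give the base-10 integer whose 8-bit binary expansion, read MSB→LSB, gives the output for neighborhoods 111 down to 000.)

  ### -> .   bit 7 = 0  t=0,i=0
  ##. -> .   bit 6 = 0  t=0,i=2
  #.# -> #   bit 5 = 1  t=1,i=7
  #.. -> #   bit 4 = 1  t=0,i=3
  .## -> .   bit 3 = 0  t=0,i=9
  .#. -> #   bit 2 = 1  t=0,i=5
  ..# -> #   bit 1 = 1  t=0,i=4
  ... -> .   bit 0 = 0  t=0,i=7
  bits 00110110 = 54

54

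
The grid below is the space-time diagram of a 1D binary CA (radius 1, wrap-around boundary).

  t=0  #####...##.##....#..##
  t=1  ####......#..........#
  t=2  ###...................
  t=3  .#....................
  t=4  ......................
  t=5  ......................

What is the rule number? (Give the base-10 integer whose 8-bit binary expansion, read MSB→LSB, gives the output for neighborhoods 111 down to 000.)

  [7] ### => #  t=0,i=0
  [6] ##. => .  t=0,i=4
  [5] #.# => #  t=0,i=10
  [4] #.. => .  t=0,i=5
  [3] .## => .  t=0,i=8
  [2] .#. => .  t=0,i=17
  [1] ..# => .  t=0,i=7
  [0] ... => .  t=0,i=6
  bits 10100000 = 160

160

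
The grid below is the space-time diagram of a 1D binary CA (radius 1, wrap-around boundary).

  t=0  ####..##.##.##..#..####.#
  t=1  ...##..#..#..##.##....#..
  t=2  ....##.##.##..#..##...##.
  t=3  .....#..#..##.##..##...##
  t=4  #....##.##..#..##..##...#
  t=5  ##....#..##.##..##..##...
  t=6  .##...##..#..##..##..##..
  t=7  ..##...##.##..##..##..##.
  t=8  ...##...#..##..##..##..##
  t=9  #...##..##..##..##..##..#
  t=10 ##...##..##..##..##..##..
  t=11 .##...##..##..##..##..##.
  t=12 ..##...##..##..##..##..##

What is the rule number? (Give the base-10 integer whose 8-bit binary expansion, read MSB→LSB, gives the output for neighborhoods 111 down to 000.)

84

  nb ###: next=.  (t=0,i=0, bit7=0)
  nb ##.: next=#  (t=0,i=3, bit6=1)
  nb #.#: next=.  (t=0,i=8, bit5=0)
  nb #..: next=#  (t=0,i=4, bit4=1)
  nb .##: next=.  (t=0,i=6, bit3=0)
  nb .#.: next=#  (t=0,i=16, bit2=1)
  nb ..#: next=.  (t=0,i=5, bit1=0)
  nb ...: next=.  (t=1,i=0, bit0=0)
  bits 01010100 = 84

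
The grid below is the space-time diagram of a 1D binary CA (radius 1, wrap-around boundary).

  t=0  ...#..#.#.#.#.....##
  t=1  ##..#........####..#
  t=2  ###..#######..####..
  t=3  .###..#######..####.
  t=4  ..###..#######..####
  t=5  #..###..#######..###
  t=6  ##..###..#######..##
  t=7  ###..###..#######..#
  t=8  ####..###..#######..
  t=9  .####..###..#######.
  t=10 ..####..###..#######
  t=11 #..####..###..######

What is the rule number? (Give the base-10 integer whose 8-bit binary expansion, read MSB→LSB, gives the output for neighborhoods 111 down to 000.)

209

  [7] ### => #  t=1,i=0
  [6] ##. => #  t=0,i=19
  [5] #.# => .  t=0,i=7
  [4] #.. => #  t=0,i=0
  [3] .## => .  t=0,i=18
  [2] .#. => .  t=0,i=3
  [1] ..# => .  t=0,i=2
  [0] ... => #  t=0,i=1
  bits 11010001 = 209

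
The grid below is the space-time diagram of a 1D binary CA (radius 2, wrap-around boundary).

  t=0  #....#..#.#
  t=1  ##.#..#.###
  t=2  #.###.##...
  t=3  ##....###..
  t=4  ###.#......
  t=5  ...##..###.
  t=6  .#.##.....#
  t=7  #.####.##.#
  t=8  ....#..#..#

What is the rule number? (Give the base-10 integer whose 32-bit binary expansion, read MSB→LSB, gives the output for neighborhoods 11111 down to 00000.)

  #####|.  b31=0 t=1,i=10
  ####.|#  b30=1 t=1,i=0
  ###.#|.  b29=0 t=1,i=1
  ###..|.  b28=0 t=3,i=8
  ##.##|.  b27=0 t=2,i=5
  ##.#.|#  b26=1 t=1,i=2
  ##..#|.  b25=0 t=3,i=9
  ##...|#  b24=1 t=0,i=1
  #.###|.  b23=0 t=1,i=8
  #.##.|#  b22=1 t=0,i=10
  #.#.#|.  b21=0 t=6,i=1
  #.#..|#  b20=1 t=1,i=3
  #..##|.  b19=0 t=3,i=10
  #..#.|.  b18=0 t=0,i=7
  #...#|.  b17=0 t=2,i=9
  #....|.  b16=0 t=0,i=2
  .####|.  b15=0 t=1,i=9
  .###.|.  b14=0 t=2,i=3
  .##.#|.  b13=0 t=7,i=0
  .##..|#  b12=1 t=0,i=0
  .#.##|#  b11=1 t=0,i=9
  .#.#.|#  b10=1 t=6,i=0
  .#..#|#  b9=1 t=0,i=6
  .#...|.  b8=0 t=4,i=5
  ..###|.  b7=0 t=3,i=6
  ..##.|#  b6=1 t=3,i=0
  ..#.#|#  b5=1 t=0,i=8
  ..#..|.  b4=0 t=0,i=5
  ...##|.  b3=0 t=3,i=5
  ...#.|.  b2=0 t=0,i=4
  ....#|#  b1=1 t=0,i=3
  .....|#  b0=1 t=4,i=7
  bits 01000101010100000001111001100011 = 1162878563

1162878563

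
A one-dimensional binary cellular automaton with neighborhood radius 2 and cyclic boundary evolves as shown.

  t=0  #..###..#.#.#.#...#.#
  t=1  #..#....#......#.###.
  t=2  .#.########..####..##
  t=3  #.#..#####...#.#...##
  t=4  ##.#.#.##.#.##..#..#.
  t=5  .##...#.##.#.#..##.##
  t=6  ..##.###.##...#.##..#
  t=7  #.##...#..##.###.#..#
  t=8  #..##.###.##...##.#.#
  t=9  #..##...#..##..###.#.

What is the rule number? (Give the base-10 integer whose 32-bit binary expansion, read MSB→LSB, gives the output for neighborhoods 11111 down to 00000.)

3842063350

  [31] ##### => #  t=2,i=5
  [30] ####. => #  t=2,i=9
  [29] ###.# => #  t=1,i=19
  [28] ###.. => .  t=0,i=5
  [27] ##.## => .  t=5,i=0
  [26] ##.#. => #  t=1,i=20
  [25] ##..# => .  t=0,i=1
  [24] ##... => #  t=3,i=10
  [23] #.### => .  t=1,i=17
  [22] #.##. => .  t=0,i=20
  [21] #.#.# => .  t=0,i=10
  [20] #.#.. => .  t=0,i=14
  [19] #..## => .  t=0,i=2
  [18] #..#. => .  t=0,i=7
  [17] #...# => .  t=0,i=16
  [16] #.... => #  t=1,i=5
  [15] .#### => .  t=2,i=4
  [14] .###. => .  t=0,i=4
  [13] .##.# => #  t=2,i=20
  [12] .##.. => #  t=0,i=0
  [11] .#.## => #  t=0,i=19
  [10] .#.#. => .  t=0,i=9
  [9] .#..# => #  t=1,i=1
  [8] .#... => #  t=0,i=15
  [7] ..### => #  t=0,i=3
  [6] ..##. => #  t=2,i=19
  [5] ..#.# => #  t=0,i=8
  [4] ..#.. => #  t=1,i=3
  [3] ...## => .  t=3,i=18
  [2] ...#. => #  t=0,i=17
  [1] ....# => #  t=1,i=6
  [0] ..... => .  t=1,i=11
  bits 11100101000000010011101111110110 = 3842063350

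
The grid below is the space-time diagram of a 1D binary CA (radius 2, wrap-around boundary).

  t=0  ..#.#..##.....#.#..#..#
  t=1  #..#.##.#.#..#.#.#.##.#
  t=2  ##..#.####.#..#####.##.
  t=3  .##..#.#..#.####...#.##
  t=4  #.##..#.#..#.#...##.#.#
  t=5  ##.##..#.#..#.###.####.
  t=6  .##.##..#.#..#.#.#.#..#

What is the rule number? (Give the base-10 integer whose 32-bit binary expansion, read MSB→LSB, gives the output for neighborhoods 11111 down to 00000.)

  [31] ##### => .  t=2,i=16
  [30] ####. => .  t=2,i=8
  [29] ###.# => .  t=2,i=9
  [28] ###.. => .  t=3,i=15
  [27] ##.## => #  t=1,i=21
  [26] ##.#. => #  t=1,i=7
  [25] ##..# => #  t=1,i=1
  [24] ##... => .  t=0,i=9
  [23] #.### => .  t=2,i=6
  [22] #.##. => .  t=1,i=5
  [21] #.#.# => #  t=1,i=8
  [20] #.#.. => .  t=0,i=4
  [19] #..## => #  t=0,i=6
  [18] #..#. => .  t=0,i=1
  [17] #...# => #  t=3,i=17
  [16] #.... => #  t=0,i=10
  [15] .#### => #  t=2,i=7
  [14] .###. => #  t=5,i=15
  [13] .##.# => #  t=1,i=6
  [12] .##.. => #  t=0,i=8
  [11] .#.## => #  t=1,i=4
  [10] .#.#. => #  t=0,i=3
  [9] .#..# => #  t=0,i=0
  [8] .#... => #  t=4,i=14
  [7] ..### => #  t=2,i=14
  [6] ..##. => .  t=0,i=7
  [5] ..#.# => .  t=0,i=2
  [4] ..#.. => #  t=0,i=19
  [3] ...## => #  t=4,i=16
  [2] ...#. => #  t=0,i=13
  [1] ....# => .  t=0,i=12
  [0] ..... => .  t=0,i=11
  bits 00001110001010111111111110011100 = 237764508

237764508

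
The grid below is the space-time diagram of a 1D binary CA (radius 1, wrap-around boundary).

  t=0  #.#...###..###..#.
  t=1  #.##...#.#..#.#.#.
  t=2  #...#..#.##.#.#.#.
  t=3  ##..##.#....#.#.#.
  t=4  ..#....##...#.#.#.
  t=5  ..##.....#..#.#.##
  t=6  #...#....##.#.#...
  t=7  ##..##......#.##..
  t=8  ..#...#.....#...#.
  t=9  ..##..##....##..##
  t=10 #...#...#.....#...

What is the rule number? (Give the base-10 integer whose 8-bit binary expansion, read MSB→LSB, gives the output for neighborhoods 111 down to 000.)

148

  nb ###: next=#  (t=0,i=7, bit7=1)
  nb ##.: next=.  (t=0,i=8, bit6=0)
  nb #.#: next=.  (t=0,i=1, bit5=0)
  nb #..: next=#  (t=0,i=3, bit4=1)
  nb .##: next=.  (t=0,i=6, bit3=0)
  nb .#.: next=#  (t=0,i=0, bit2=1)
  nb ..#: next=.  (t=0,i=5, bit1=0)
  nb ...: next=.  (t=0,i=4, bit0=0)
  bits 10010100 = 148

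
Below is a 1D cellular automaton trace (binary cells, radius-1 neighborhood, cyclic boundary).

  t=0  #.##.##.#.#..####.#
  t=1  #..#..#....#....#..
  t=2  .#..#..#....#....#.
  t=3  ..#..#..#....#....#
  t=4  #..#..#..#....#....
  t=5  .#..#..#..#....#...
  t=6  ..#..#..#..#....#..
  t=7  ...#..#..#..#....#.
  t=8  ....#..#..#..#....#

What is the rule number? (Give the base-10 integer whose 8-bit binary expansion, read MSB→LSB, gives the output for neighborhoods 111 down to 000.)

80

  ### -> .   bit 7 = 0  t=0,i=14
  ##. -> #   bit 6 = 1  t=0,i=0
  #.# -> .   bit 5 = 0  t=0,i=1
  #.. -> #   bit 4 = 1  t=0,i=11
  .## -> .   bit 3 = 0  t=0,i=2
  .#. -> .   bit 2 = 0  t=0,i=8
  ..# -> .   bit 1 = 0  t=0,i=12
  ... -> .   bit 0 = 0  t=1,i=8
  bits 01010000 = 80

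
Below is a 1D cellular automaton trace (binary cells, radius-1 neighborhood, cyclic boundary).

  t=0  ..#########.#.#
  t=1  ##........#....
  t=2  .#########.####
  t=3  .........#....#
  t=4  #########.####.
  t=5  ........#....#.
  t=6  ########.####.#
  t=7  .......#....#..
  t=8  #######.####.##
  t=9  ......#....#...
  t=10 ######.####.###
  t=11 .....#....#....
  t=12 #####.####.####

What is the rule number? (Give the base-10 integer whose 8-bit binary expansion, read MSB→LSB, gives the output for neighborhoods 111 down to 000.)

83

  [7] ### => .  t=0,i=3
  [6] ##. => #  t=0,i=10
  [5] #.# => .  t=0,i=11
  [4] #.. => #  t=0,i=0
  [3] .## => .  t=0,i=2
  [2] .#. => .  t=0,i=12
  [1] ..# => #  t=0,i=1
  [0] ... => #  t=1,i=3
  bits 01010011 = 83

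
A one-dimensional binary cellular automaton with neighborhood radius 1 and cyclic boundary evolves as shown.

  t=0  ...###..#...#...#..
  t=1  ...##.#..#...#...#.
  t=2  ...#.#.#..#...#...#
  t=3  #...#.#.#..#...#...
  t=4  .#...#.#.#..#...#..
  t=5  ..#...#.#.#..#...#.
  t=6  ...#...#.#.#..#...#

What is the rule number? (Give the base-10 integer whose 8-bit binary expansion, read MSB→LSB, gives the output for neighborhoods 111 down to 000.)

184

  [7] ### => #  t=0,i=4
  [6] ##. => .  t=0,i=5
  [5] #.# => #  t=1,i=5
  [4] #.. => #  t=0,i=6
  [3] .## => #  t=0,i=3
  [2] .#. => .  t=0,i=8
  [1] ..# => .  t=0,i=2
  [0] ... => .  t=0,i=0
  bits 10111000 = 184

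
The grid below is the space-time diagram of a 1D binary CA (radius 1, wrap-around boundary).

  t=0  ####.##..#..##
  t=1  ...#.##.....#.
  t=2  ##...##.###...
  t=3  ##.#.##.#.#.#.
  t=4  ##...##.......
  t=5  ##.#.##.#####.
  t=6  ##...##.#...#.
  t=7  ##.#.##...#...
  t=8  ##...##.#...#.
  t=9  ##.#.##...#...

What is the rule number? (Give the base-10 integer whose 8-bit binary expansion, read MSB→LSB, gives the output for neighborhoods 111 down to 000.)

  ###|.  b7=0 t=0,i=0
  ##.|#  b6=1 t=0,i=3
  #.#|.  b5=0 t=0,i=4
  #..|.  b4=0 t=0,i=7
  .##|#  b3=1 t=0,i=5
  .#.|.  b2=0 t=0,i=9
  ..#|.  b1=0 t=0,i=8
  ...|#  b0=1 t=1,i=0
  bits 01001001 = 73

73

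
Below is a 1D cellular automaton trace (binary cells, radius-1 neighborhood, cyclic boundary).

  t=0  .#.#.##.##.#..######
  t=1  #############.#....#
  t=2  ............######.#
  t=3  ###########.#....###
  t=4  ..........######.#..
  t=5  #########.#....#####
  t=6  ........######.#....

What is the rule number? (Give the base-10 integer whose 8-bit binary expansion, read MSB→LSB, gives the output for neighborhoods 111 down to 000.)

125

  [7] ### => .  t=0,i=15
  [6] ##. => #  t=0,i=6
  [5] #.# => #  t=0,i=0
  [4] #.. => #  t=0,i=12
  [3] .## => #  t=0,i=5
  [2] .#. => #  t=0,i=1
  [1] ..# => .  t=0,i=13
  [0] ... => #  t=1,i=16
  bits 01111101 = 125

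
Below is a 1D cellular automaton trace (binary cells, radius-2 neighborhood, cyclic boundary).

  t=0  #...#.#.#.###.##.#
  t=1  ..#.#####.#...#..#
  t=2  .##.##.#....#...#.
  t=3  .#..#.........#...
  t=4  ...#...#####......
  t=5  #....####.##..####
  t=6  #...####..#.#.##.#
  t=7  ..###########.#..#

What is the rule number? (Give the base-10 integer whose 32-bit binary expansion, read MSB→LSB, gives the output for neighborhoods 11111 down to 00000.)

  ##### -> .   bit 31 = 0  t=1,i=6
  ####. -> #   bit 30 = 1  t=1,i=7
  ###.# -> .   bit 29 = 0  t=0,i=12
  ###.. -> #   bit 28 = 1  t=4,i=11
  ##.## -> .   bit 27 = 0  t=0,i=13
  ##.#. -> .   bit 26 = 0  t=1,i=9
  ##..# -> #   bit 25 = 1  t=5,i=12
  ##... -> .   bit 24 = 0  t=0,i=1
  #.### -> #   bit 23 = 1  t=0,i=10
  #.##. -> #   bit 22 = 1  t=0,i=14
  #.#.# -> #   bit 21 = 1  t=0,i=6
  #.#.. -> .   bit 20 = 0  t=1,i=10
  #..## -> .   bit 19 = 0  t=2,i=0
  #..#. -> #   bit 18 = 1  t=1,i=1
  #...# -> #   bit 17 = 1  t=0,i=2
  #.... -> .   bit 16 = 0  t=2,i=9
  .#### -> #   bit 15 = 1  t=1,i=5
  .###. -> .   bit 14 = 0  t=0,i=11
  .##.# -> .   bit 13 = 0  t=0,i=15
  .##.. -> .   bit 12 = 0  t=0,i=0
  .#.## -> .   bit 11 = 0  t=0,i=9
  .#.#. -> #   bit 10 = 1  t=0,i=5
  .#..# -> .   bit 9 = 0  t=1,i=0
  .#... -> .   bit 8 = 0  t=1,i=11
  ..### -> #   bit 7 = 1  t=4,i=7
  ..##. -> #   bit 6 = 1  t=2,i=1
  ..#.# -> #   bit 5 = 1  t=0,i=4
  ..#.. -> .   bit 4 = 0  t=1,i=14
  ...## -> #   bit 3 = 1  t=4,i=6
  ...#. -> .   bit 2 = 0  t=0,i=3
  ....# -> .   bit 1 = 0  t=2,i=10
  ..... -> #   bit 0 = 1  t=3,i=7
  bits 01010010111001101000010011101001 = 1390839017

1390839017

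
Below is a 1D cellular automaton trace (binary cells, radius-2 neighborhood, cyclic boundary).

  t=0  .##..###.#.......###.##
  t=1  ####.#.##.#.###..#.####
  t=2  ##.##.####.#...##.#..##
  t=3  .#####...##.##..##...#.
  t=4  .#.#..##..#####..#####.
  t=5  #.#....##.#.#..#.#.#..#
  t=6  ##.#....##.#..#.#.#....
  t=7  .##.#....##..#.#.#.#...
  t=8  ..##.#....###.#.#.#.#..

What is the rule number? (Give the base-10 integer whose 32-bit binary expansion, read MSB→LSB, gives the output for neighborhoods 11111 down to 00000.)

2940616085

  nb #####: next=#  (t=1,i=0, bit31=1)
  nb ####.: next=.  (t=1,i=2, bit30=0)
  nb ###.#: next=#  (t=0,i=7, bit29=1)
  nb ###..: next=.  (t=1,i=14, bit28=0)
  nb ##.##: next=#  (t=0,i=0, bit27=1)
  nb ##.#.: next=#  (t=0,i=8, bit26=1)
  nb ##..#: next=#  (t=0,i=3, bit25=1)
  nb ##...: next=#  (t=3,i=6, bit24=1)
  nb #.###: next=.  (t=1,i=12, bit23=0)
  nb #.##.: next=#  (t=0,i=1, bit22=1)
  nb #.#.#: next=.  (t=1,i=5, bit21=0)
  nb #.#..: next=.  (t=0,i=9, bit20=0)
  nb #..##: next=.  (t=0,i=4, bit19=0)
  nb #..#.: next=#  (t=1,i=16, bit18=1)
  nb #...#: next=#  (t=2,i=13, bit17=1)
  nb #....: next=.  (t=0,i=11, bit16=0)
  nb .####: next=.  (t=1,i=20, bit15=0)
  nb .###.: next=.  (t=0,i=6, bit14=0)
  nb .##.#: next=#  (t=0,i=22, bit13=1)
  nb .##..: next=#  (t=0,i=2, bit12=1)
  nb .#.##: next=#  (t=1,i=6, bit11=1)
  nb .#.#.: next=#  (t=4,i=2, bit10=1)
  nb .#..#: next=.  (t=2,i=19, bit9=0)
  nb .#...: next=#  (t=0,i=10, bit8=1)
  nb ..###: next=#  (t=0,i=5, bit7=1)
  nb ..##.: next=.  (t=2,i=15, bit6=0)
  nb ..#.#: next=.  (t=1,i=17, bit5=0)
  nb ..#..: next=#  (t=3,i=21, bit4=1)
  nb ...##: next=.  (t=0,i=16, bit3=0)
  nb ...#.: next=#  (t=3,i=20, bit2=1)
  nb ....#: next=.  (t=0,i=15, bit1=0)
  nb .....: next=#  (t=0,i=12, bit0=1)
  bits 10101111010001100011110110010101 = 2940616085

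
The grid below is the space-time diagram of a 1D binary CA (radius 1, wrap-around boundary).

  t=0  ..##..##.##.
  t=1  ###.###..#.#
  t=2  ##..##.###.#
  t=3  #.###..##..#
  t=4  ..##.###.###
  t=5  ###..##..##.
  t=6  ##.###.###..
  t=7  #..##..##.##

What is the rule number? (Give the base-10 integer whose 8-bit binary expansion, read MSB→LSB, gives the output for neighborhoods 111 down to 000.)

159

  ###|#  b7=1 t=1,i=0
  ##.|.  b6=0 t=0,i=3
  #.#|.  b5=0 t=0,i=8
  #..|#  b4=1 t=0,i=4
  .##|#  b3=1 t=0,i=2
  .#.|#  b2=1 t=1,i=9
  ..#|#  b1=1 t=0,i=1
  ...|#  b0=1 t=0,i=0
  bits 10011111 = 159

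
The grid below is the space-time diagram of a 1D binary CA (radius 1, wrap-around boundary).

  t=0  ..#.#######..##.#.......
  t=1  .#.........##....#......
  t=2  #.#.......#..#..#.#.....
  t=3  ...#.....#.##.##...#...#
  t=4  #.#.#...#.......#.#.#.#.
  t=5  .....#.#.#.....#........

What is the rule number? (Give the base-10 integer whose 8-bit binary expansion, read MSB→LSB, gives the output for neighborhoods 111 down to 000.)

18

  ###|.  b7=0 t=0,i=5
  ##.|.  b6=0 t=0,i=10
  #.#|.  b5=0 t=0,i=3
  #..|#  b4=1 t=0,i=11
  .##|.  b3=0 t=0,i=4
  .#.|.  b2=0 t=0,i=2
  ..#|#  b1=1 t=0,i=1
  ...|.  b0=0 t=0,i=0
  bits 00010010 = 18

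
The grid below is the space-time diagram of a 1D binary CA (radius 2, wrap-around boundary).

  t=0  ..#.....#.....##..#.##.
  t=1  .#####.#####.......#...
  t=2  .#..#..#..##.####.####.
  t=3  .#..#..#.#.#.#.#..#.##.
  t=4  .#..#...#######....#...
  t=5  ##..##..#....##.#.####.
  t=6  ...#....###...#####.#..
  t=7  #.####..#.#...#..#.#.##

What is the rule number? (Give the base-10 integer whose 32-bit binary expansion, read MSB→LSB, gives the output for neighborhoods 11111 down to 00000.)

  [31] ##### => .  t=1,i=3
  [30] ####. => #  t=1,i=4
  [29] ###.# => .  t=1,i=5
  [28] ###.. => #  t=1,i=11
  [27] ##.## => .  t=1,i=6
  [26] ##.#. => #  t=5,i=15
  [25] ##..# => .  t=0,i=16
  [24] ##... => .  t=0,i=22
  [23] #.### => #  t=1,i=7
  [22] #.##. => .  t=0,i=20
  [21] #.#.# => #  t=3,i=9
  [20] #.#.. => .  t=3,i=15
  [19] #..## => #  t=2,i=9
  [18] #..#. => .  t=0,i=17
  [17] #...# => .  t=0,i=0
  [16] #.... => #  t=0,i=4
  [15] .#### => .  t=1,i=2
  [14] .###. => .  t=6,i=9
  [13] .##.# => #  t=2,i=11
  [12] .##.. => .  t=0,i=15
  [11] .#.## => #  t=0,i=19
  [10] .#.#. => #  t=3,i=8
  [9] .#..# => .  t=2,i=2
  [8] .#... => #  t=0,i=3
  [7] ..### => #  t=1,i=1
  [6] ..##. => .  t=0,i=14
  [5] ..#.# => .  t=0,i=18
  [4] ..#.. => #  t=0,i=2
  [3] ...## => .  t=0,i=13
  [2] ...#. => #  t=0,i=1
  [1] ....# => .  t=0,i=6
  [0] ..... => #  t=0,i=5
  bits 01010100101010010010110110010101 = 1420373397

1420373397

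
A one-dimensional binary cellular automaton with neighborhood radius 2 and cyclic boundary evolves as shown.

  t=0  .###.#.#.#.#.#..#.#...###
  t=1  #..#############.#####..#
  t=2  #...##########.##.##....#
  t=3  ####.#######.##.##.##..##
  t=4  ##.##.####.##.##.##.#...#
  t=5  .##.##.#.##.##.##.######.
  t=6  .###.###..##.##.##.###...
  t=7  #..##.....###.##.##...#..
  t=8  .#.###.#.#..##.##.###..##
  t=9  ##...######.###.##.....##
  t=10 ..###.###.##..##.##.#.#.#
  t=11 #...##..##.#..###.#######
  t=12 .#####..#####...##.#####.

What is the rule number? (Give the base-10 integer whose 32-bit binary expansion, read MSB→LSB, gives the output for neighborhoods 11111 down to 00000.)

  #####|#  b31=1 t=1,i=5
  ####.|.  b30=0 t=1,i=14
  ###.#|#  b29=1 t=0,i=3
  ###..|.  b28=0 t=1,i=21
  ##.##|#  b27=1 t=0,i=0
  ##.#.|#  b26=1 t=0,i=4
  ##..#|.  b25=0 t=1,i=1
  ##...|#  b24=1 t=2,i=1
  #.###|.  b23=0 t=0,i=1
  #.##.|.  b22=0 t=2,i=15
  #.#.#|#  b21=1 t=0,i=5
  #.#..|#  b20=1 t=0,i=13
  #..##|.  b19=0 t=1,i=2
  #..#.|#  b18=1 t=0,i=15
  #...#|#  b17=1 t=0,i=20
  #....|.  b16=0 t=2,i=21
  .####|#  b15=1 t=1,i=4
  .###.|.  b14=0 t=0,i=2
  .##.#|#  b13=1 t=2,i=16
  .##..|#  b12=1 t=1,i=0
  .#.##|.  b11=0 t=5,i=8
  .#.#.|#  b10=1 t=0,i=6
  .#..#|#  b9=1 t=0,i=14
  .#...|#  b8=1 t=0,i=19
  ..###|.  b7=0 t=0,i=22
  ..##.|#  b6=1 t=1,i=24
  ..#.#|.  b5=0 t=0,i=16
  ..#..|.  b4=0 t=7,i=0
  ...##|#  b3=1 t=0,i=21
  ...#.|.  b2=0 t=7,i=21
  ....#|.  b1=0 t=2,i=22
  .....|#  b0=1 t=7,i=7
  bits 10101101001101101011011101001001 = 2906044233

2906044233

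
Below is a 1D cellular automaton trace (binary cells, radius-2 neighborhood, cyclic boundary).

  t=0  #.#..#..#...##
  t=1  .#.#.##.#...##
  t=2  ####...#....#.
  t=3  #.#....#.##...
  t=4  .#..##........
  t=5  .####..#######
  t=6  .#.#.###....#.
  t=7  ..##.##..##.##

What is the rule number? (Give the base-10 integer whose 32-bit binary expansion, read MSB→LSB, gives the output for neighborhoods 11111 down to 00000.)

1185498835

  #####|.  b31=0 t=5,i=9
  ####.|#  b30=1 t=2,i=2
  ###.#|.  b29=0 t=0,i=0
  ###..|.  b28=0 t=2,i=3
  ##.##|.  b27=0 t=5,i=0
  ##.#.|#  b26=1 t=0,i=1
  ##..#|#  b25=1 t=5,i=5
  ##...|.  b24=0 t=2,i=4
  #.###|#  b23=1 t=2,i=0
  #.##.|.  b22=0 t=1,i=5
  #.#.#|#  b21=1 t=1,i=1
  #.#..|.  b20=0 t=0,i=2
  #..##|#  b19=1 t=4,i=3
  #..#.|.  b18=0 t=0,i=4
  #...#|.  b17=0 t=0,i=10
  #....|#  b16=1 t=2,i=9
  .####|.  b15=0 t=2,i=1
  .###.|#  b14=1 t=0,i=13
  .##.#|.  b13=0 t=1,i=6
  .##..|.  b12=0 t=3,i=10
  .#.##|.  b11=0 t=1,i=4
  .#.#.|#  b10=1 t=1,i=2
  .#..#|#  b9=1 t=0,i=3
  .#...|.  b8=0 t=0,i=9
  ..###|#  b7=1 t=0,i=12
  ..##.|#  b6=1 t=1,i=12
  ..#.#|.  b5=0 t=2,i=12
  ..#..|#  b4=1 t=0,i=5
  ...##|.  b3=0 t=0,i=11
  ...#.|.  b2=0 t=2,i=6
  ....#|#  b1=1 t=2,i=10
  .....|#  b0=1 t=4,i=8
  bits 01000110101010010100011011010011 = 1185498835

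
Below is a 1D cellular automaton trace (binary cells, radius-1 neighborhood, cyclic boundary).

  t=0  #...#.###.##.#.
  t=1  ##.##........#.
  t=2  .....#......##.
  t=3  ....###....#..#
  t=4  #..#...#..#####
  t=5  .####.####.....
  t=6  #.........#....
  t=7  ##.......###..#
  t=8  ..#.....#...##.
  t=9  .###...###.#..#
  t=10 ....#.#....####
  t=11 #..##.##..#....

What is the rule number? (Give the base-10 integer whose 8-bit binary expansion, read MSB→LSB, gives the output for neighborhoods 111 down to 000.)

  ### -> .   bit 7 = 0  t=0,i=7
  ##. -> .   bit 6 = 0  t=0,i=8
  #.# -> .   bit 5 = 0  t=0,i=5
  #.. -> #   bit 4 = 1  t=0,i=1
  .## -> .   bit 3 = 0  t=0,i=6
  .#. -> #   bit 2 = 1  t=0,i=0
  ..# -> #   bit 1 = 1  t=0,i=3
  ... -> .   bit 0 = 0  t=0,i=2
  bits 00010110 = 22

22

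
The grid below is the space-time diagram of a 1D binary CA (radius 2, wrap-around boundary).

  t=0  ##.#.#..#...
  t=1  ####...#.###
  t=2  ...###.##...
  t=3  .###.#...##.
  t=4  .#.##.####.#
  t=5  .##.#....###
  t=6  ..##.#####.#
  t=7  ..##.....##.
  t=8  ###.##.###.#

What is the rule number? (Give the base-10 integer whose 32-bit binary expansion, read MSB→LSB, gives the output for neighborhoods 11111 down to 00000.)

  #####|.  b31=0 t=1,i=0
  ####.|.  b30=0 t=1,i=2
  ###.#|#  b29=1 t=2,i=5
  ###..|#  b28=1 t=1,i=3
  ##.##|.  b27=0 t=2,i=6
  ##.#.|#  b26=1 t=0,i=2
  ##..#|#  b25=1 t=3,i=11
  ##...|#  b24=1 t=1,i=4
  #.###|.  b23=0 t=1,i=9
  #.##.|.  b22=0 t=2,i=7
  #.#.#|#  b21=1 t=0,i=3
  #.#..|.  b20=0 t=0,i=5
  #..##|.  b19=0 t=3,i=0
  #..#.|#  b18=1 t=0,i=7
  #...#|#  b17=1 t=0,i=10
  #....|#  b16=1 t=2,i=10
  .####|.  b15=0 t=1,i=10
  .###.|.  b14=0 t=2,i=4
  .##.#|#  b13=1 t=0,i=1
  .##..|.  b12=0 t=2,i=8
  .#.##|#  b11=1 t=1,i=8
  .#.#.|.  b10=0 t=0,i=4
  .#..#|.  b9=0 t=0,i=6
  .#...|#  b8=1 t=0,i=9
  ..###|#  b7=1 t=2,i=3
  ..##.|#  b6=1 t=0,i=0
  ..#.#|#  b5=1 t=1,i=7
  ..#..|.  b4=0 t=0,i=8
  ...##|#  b3=1 t=0,i=11
  ...#.|.  b2=0 t=1,i=6
  ....#|#  b1=1 t=2,i=1
  .....|.  b0=0 t=2,i=0
  bits 00110111001001110010100111101010 = 925313514

925313514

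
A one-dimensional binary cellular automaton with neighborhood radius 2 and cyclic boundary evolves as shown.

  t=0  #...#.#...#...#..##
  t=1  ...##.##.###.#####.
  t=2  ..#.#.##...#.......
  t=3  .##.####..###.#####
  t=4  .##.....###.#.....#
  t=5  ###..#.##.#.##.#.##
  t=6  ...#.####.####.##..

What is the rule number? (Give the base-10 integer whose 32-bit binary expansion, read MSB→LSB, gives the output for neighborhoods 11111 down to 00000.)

  [31] ##### => .  t=1,i=15
  [30] ####. => .  t=1,i=16
  [29] ###.# => #  t=1,i=11
  [28] ###.. => .  t=0,i=0
  [27] ##.## => .  t=1,i=5
  [26] ##.#. => .  t=4,i=11
  [25] ##..# => #  t=3,i=8
  [24] ##... => .  t=0,i=1
  [23] #.### => .  t=1,i=9
  [22] #.##. => #  t=1,i=6
  [21] #.#.# => #  t=2,i=4
  [20] #.#.. => #  t=0,i=6
  [19] #..## => #  t=0,i=16
  [18] #..#. => .  t=5,i=4
  [17] #...# => .  t=0,i=2
  [16] #.... => .  t=1,i=0
  [15] .#### => .  t=1,i=14
  [14] .###. => .  t=0,i=18
  [13] .##.# => #  t=1,i=4
  [12] .##.. => #  t=2,i=7
  [11] .#.## => #  t=2,i=5
  [10] .#.#. => .  t=0,i=5
  [9] .#..# => #  t=0,i=15
  [8] .#... => #  t=0,i=7
  [7] ..### => #  t=0,i=17
  [6] ..##. => .  t=1,i=3
  [5] ..#.# => #  t=0,i=4
  [4] ..#.. => #  t=0,i=10
  [3] ...## => #  t=1,i=2
  [2] ...#. => #  t=0,i=3
  [1] ....# => .  t=1,i=1
  [0] ..... => #  t=2,i=14
  bits 00100010011110000011101110111101 = 578304957

578304957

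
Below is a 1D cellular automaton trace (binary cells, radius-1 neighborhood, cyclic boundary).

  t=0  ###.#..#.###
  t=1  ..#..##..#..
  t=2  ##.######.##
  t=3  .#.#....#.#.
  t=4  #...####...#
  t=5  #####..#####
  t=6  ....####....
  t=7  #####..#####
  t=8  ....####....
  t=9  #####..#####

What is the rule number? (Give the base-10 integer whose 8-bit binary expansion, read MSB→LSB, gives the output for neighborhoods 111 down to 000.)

91

  ###|.  b7=0 t=0,i=0
  ##.|#  b6=1 t=0,i=2
  #.#|.  b5=0 t=0,i=3
  #..|#  b4=1 t=0,i=5
  .##|#  b3=1 t=0,i=9
  .#.|.  b2=0 t=0,i=4
  ..#|#  b1=1 t=0,i=6
  ...|#  b0=1 t=1,i=0
  bits 01011011 = 91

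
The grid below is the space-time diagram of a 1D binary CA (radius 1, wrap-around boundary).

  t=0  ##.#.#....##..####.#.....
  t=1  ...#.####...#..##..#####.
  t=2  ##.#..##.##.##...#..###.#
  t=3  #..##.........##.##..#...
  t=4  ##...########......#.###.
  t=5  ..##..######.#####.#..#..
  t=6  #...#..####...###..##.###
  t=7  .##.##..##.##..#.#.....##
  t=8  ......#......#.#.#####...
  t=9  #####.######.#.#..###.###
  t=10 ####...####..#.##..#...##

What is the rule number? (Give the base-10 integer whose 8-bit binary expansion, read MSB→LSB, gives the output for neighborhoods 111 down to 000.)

  ### -> #   bit 7 = 1  t=0,i=15
  ##. -> .   bit 6 = 0  t=0,i=1
  #.# -> .   bit 5 = 0  t=0,i=2
  #.. -> #   bit 4 = 1  t=0,i=6
  .## -> .   bit 3 = 0  t=0,i=0
  .#. -> #   bit 2 = 1  t=0,i=3
  ..# -> .   bit 1 = 0  t=0,i=9
  ... -> #   bit 0 = 1  t=0,i=7
  bits 10010101 = 149

149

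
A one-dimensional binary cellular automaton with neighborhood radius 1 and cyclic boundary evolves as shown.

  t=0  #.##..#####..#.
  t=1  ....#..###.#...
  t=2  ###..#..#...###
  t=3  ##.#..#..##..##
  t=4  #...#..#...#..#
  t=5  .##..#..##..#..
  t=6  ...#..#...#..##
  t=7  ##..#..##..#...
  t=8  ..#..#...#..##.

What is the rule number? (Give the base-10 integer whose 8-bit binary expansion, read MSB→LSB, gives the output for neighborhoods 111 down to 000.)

145

  ###|#  b7=1 t=0,i=7
  ##.|.  b6=0 t=0,i=3
  #.#|.  b5=0 t=0,i=1
  #..|#  b4=1 t=0,i=4
  .##|.  b3=0 t=0,i=2
  .#.|.  b2=0 t=0,i=0
  ..#|.  b1=0 t=0,i=5
  ...|#  b0=1 t=1,i=0
  bits 10010001 = 145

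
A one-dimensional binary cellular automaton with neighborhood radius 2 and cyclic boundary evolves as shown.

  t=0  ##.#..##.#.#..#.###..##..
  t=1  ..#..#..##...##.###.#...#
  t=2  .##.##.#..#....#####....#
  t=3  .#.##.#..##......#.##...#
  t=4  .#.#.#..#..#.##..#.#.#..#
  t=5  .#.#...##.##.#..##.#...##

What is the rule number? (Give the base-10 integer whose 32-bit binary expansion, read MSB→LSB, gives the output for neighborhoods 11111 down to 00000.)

3186376753

  nb #####: next=#  (t=2,i=17, bit31=1)
  nb ####.: next=.  (t=2,i=18, bit30=0)
  nb ###.#: next=#  (t=1,i=18, bit29=1)
  nb ###..: next=#  (t=0,i=18, bit28=1)
  nb ##.##: next=#  (t=1,i=15, bit27=1)
  nb ##.#.: next=#  (t=0,i=2, bit26=1)
  nb ##..#: next=.  (t=0,i=19, bit25=0)
  nb ##...: next=#  (t=1,i=10, bit24=1)
  nb #.###: next=#  (t=0,i=16, bit23=1)
  nb #.##.: next=#  (t=2,i=1, bit22=1)
  nb #.#.#: next=#  (t=0,i=9, bit21=1)
  nb #.#..: next=.  (t=0,i=3, bit20=0)
  nb #..##: next=#  (t=0,i=5, bit19=1)
  nb #..#.: next=#  (t=0,i=13, bit18=1)
  nb #...#: next=.  (t=1,i=11, bit17=0)
  nb #....: next=.  (t=2,i=12, bit16=0)
  nb .####: next=.  (t=2,i=16, bit15=0)
  nb .###.: next=#  (t=0,i=17, bit14=1)
  nb .##.#: next=.  (t=0,i=1, bit13=0)
  nb .##..: next=.  (t=0,i=22, bit12=0)
  nb .#.##: next=.  (t=0,i=15, bit11=0)
  nb .#.#.: next=.  (t=0,i=10, bit10=0)
  nb .#..#: next=.  (t=0,i=4, bit9=0)
  nb .#...: next=.  (t=1,i=21, bit8=0)
  nb ..###: next=.  (t=2,i=15, bit7=0)
  nb ..##.: next=.  (t=0,i=0, bit6=0)
  nb ..#.#: next=#  (t=0,i=14, bit5=1)
  nb ..#..: next=#  (t=1,i=2, bit4=1)
  nb ...##: next=.  (t=1,i=12, bit3=0)
  nb ...#.: next=.  (t=1,i=23, bit2=0)
  nb ....#: next=.  (t=2,i=13, bit1=0)
  nb .....: next=#  (t=3,i=13, bit0=1)
  bits 10111101111011000100000000110001 = 3186376753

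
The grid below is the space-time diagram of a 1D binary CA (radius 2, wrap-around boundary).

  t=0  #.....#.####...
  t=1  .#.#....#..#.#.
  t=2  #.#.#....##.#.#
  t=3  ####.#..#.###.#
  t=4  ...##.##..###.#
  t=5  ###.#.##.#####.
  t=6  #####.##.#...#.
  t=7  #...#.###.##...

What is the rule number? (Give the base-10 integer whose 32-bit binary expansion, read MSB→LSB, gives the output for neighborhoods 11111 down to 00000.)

888043401

  nb #####: next=.  (t=3,i=1, bit31=0)
  nb ####.: next=.  (t=0,i=10, bit30=0)
  nb ###.#: next=#  (t=3,i=3, bit29=1)
  nb ###..: next=#  (t=0,i=11, bit28=1)
  nb ##.##: next=.  (t=3,i=13, bit27=0)
  nb ##.#.: next=#  (t=2,i=1, bit26=1)
  nb ##..#: next=.  (t=4,i=8, bit25=0)
  nb ##...: next=.  (t=0,i=12, bit24=0)
  nb #.###: next=#  (t=0,i=8, bit23=1)
  nb #.##.: next=#  (t=2,i=14, bit22=1)
  nb #.#.#: next=#  (t=2,i=2, bit21=1)
  nb #.#..: next=.  (t=1,i=3, bit20=0)
  nb #..##: next=#  (t=4,i=9, bit19=1)
  nb #..#.: next=#  (t=1,i=0, bit18=1)
  nb #...#: next=#  (t=0,i=13, bit17=1)
  nb #....: next=.  (t=0,i=2, bit16=0)
  nb .####: next=.  (t=0,i=9, bit15=0)
  nb .###.: next=#  (t=3,i=11, bit14=1)
  nb .##.#: next=#  (t=2,i=0, bit13=1)
  nb .##..: next=#  (t=4,i=7, bit12=1)
  nb .#.##: next=.  (t=0,i=7, bit11=0)
  nb .#.#.: next=#  (t=1,i=2, bit10=1)
  nb .#..#: next=#  (t=1,i=9, bit9=1)
  nb .#...: next=#  (t=0,i=1, bit8=1)
  nb ..###: next=#  (t=4,i=10, bit7=1)
  nb ..##.: next=.  (t=2,i=9, bit6=0)
  nb ..#.#: next=.  (t=0,i=6, bit5=0)
  nb ..#..: next=.  (t=0,i=0, bit4=0)
  nb ...##: next=#  (t=2,i=8, bit3=1)
  nb ...#.: next=.  (t=0,i=5, bit2=0)
  nb ....#: next=.  (t=0,i=4, bit1=0)
  nb .....: next=#  (t=0,i=3, bit0=1)
  bits 00110100111011100111011110001001 = 888043401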